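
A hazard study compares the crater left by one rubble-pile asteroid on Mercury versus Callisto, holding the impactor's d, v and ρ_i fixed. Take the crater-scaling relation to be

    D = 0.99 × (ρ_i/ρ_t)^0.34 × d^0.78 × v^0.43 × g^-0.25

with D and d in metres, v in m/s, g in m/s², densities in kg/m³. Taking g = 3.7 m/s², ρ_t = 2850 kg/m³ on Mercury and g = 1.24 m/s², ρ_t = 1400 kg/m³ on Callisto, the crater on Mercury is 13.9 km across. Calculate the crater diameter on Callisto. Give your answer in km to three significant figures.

D ≈ 23.3 km

The impactor-only factors (d, v, ρ_i) cancel in the ratio, leaving D_Callisto/D_Mercury = (g_Callisto/g_Mercury)^-0.25 · (ρ_t,Mercury/ρ_t,Callisto)^0.34.
(1.24/3.7)^-0.25 = 0.3351^-0.25 = 1.314
(2850/1400)^0.34 = 2.036^0.34 = 1.273
Ratio = 1.314 × 1.273 = 1.673
D_Callisto = 1.673 × 13.9 km = 23.3 km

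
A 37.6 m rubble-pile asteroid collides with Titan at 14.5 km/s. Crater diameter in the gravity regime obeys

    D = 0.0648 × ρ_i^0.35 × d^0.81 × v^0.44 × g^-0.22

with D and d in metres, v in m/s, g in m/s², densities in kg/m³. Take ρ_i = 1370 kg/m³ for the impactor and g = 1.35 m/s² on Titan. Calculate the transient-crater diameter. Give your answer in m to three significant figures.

D ≈ 972 m

In SI units: v = 14500 m/s.
ρ_i^0.35 = 1370^0.35 = 12.53
d^0.81 = 37.6^0.81 = 18.88
v^0.44 = 14500^0.44 = 67.76
g^-0.22 = 1.35^-0.22 = 0.9361
D = 0.0648 × 12.53 × 18.88 × 67.76 × 0.9361 = 972.4 m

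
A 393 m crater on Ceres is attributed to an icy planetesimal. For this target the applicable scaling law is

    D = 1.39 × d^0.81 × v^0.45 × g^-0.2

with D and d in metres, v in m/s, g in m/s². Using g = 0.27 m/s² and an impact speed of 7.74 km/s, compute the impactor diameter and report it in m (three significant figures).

Rearranging for d: d = [D / (1.39 · 7740^0.45 · 0.27^-0.2)]^(1/0.81).
7740^0.45 = 56.23
0.27^-0.2 = 1.299
Denominator = 1.39 × 56.23 × 1.299 = 101.5
D / 101.5 = 393 / 101.5 = 3.872
d = 3.872^(1/0.81) = 3.872^1.2346 = 5.319 m

d ≈ 5.32 m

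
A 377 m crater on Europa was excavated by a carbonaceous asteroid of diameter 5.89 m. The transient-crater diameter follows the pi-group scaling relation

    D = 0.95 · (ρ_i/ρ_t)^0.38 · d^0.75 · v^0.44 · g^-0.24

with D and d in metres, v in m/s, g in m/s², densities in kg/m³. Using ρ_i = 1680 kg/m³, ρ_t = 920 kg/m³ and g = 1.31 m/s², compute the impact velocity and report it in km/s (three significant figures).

v ≈ 27.0 km/s

Rearranging for v: v = [D / (0.95 · (1680/920)^0.38 · 5.89^0.75 · 1.31^-0.24)]^(1/0.44).
(1680/920)^0.38 = 1.257
5.89^0.75 = 3.781
1.31^-0.24 = 0.9372
Denominator = 0.95 × 1.257 × 3.781 × 0.9372 = 4.232
D / 4.232 = 377 / 4.232 = 89.08
v = 89.08^(1/0.44) = 89.08^2.2727 = 26994 m/s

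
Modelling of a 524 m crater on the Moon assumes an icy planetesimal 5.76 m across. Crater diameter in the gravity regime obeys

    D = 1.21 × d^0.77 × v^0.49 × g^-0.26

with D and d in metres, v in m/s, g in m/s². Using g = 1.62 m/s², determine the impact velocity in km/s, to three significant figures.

Rearranging for v: v = [D / (1.21 · 5.76^0.77 · 1.62^-0.26)]^(1/0.49).
5.76^0.77 = 3.851
1.62^-0.26 = 0.8821
Denominator = 1.21 × 3.851 × 0.8821 = 4.110
D / 4.110 = 524 / 4.110 = 127.5
v = 127.5^(1/0.49) = 127.5^2.0408 = 19812 m/s

v ≈ 19.8 km/s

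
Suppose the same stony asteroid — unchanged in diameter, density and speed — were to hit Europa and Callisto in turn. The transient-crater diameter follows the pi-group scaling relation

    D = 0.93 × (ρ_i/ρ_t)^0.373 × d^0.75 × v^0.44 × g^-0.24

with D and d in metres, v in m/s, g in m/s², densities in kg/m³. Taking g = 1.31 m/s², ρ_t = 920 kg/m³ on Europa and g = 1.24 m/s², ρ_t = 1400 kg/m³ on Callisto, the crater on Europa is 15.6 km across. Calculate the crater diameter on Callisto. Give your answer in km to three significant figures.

D ≈ 13.5 km

The impactor-only factors (d, v, ρ_i) cancel in the ratio, leaving D_Callisto/D_Europa = (g_Callisto/g_Europa)^-0.24 · (ρ_t,Europa/ρ_t,Callisto)^0.373.
(1.24/1.31)^-0.24 = 0.9466^-0.24 = 1.013
(920/1400)^0.373 = 0.6571^0.373 = 0.8550
Ratio = 1.013 × 0.8550 = 0.8661
D_Callisto = 0.8661 × 15.6 km = 13.5 km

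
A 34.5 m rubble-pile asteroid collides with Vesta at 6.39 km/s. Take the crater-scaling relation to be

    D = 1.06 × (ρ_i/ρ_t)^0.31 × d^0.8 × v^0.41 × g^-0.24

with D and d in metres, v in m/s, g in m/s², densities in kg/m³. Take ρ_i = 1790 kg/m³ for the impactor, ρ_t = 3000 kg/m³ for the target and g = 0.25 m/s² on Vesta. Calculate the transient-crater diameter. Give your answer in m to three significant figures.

D ≈ 778 m

In SI units: v = 6390 m/s.
(ρ_i/ρ_t)^0.31 = (1790/3000)^0.31 = 0.8521
d^0.8 = 34.5^0.8 = 16.99
v^0.41 = 6390^0.41 = 36.33
g^-0.24 = 0.25^-0.24 = 1.395
D = 1.06 × 0.8521 × 16.99 × 36.33 × 1.395 = 777.7 m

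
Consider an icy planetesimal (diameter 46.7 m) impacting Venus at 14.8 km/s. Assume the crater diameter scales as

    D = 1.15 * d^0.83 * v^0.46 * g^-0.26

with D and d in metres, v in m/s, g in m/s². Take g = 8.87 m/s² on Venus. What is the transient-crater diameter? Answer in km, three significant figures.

In SI units: v = 14800 m/s.
d^0.83 = 46.7^0.83 = 24.30
v^0.46 = 14800^0.46 = 82.86
g^-0.26 = 8.87^-0.26 = 0.5669
D = 1.15 × 24.30 × 82.86 × 0.5669 = 1313 m
   = 1.313 km

D ≈ 1.31 km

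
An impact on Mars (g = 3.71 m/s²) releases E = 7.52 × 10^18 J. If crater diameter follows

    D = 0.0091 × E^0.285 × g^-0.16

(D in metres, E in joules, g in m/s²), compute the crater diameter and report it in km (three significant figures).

E^0.285 = (7.52 × 10^18)^0.285 = 2.397 × 10^5
g^-0.16 = 3.71^-0.16 = 0.8108
D = 0.0091 × 2.397 × 10^5 × 0.8108 = 1769 m
   = 1.769 km

D ≈ 1.77 km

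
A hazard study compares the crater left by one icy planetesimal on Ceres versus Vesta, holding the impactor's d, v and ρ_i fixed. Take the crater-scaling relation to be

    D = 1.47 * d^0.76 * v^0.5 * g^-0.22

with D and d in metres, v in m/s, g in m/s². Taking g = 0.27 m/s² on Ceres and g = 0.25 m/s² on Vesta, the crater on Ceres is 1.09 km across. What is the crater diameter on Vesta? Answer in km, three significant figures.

D ≈ 1.11 km

All impactor-dependent factors cancel in the ratio, leaving D_Vesta/D_Ceres = (g_Vesta/g_Ceres)^-0.22.
(0.25/0.27)^-0.22 = 0.9259^-0.22 = 1.017
D_Vesta = 1.017 × 1.09 km = 1.11 km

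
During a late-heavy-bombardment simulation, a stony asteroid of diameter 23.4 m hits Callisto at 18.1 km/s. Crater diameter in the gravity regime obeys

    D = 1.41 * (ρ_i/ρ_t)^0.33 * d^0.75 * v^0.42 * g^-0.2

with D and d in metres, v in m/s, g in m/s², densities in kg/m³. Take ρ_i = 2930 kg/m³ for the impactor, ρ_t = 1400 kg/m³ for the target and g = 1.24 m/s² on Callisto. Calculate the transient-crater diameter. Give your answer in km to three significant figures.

In SI units: v = 18100 m/s.
(ρ_i/ρ_t)^0.33 = (2930/1400)^0.33 = 1.276
d^0.75 = 23.4^0.75 = 10.64
v^0.42 = 18100^0.42 = 61.41
g^-0.2 = 1.24^-0.2 = 0.9579
D = 1.41 × 1.276 × 10.64 × 61.41 × 0.9579 = 1126 m
   = 1.126 km

D ≈ 1.13 km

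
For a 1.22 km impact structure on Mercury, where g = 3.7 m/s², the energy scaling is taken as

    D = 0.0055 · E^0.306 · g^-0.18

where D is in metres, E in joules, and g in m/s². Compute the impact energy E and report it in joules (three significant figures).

Rearranging: E = [D / (0.0055 · g^-0.18)]^(1/0.306).
D = 1220 m.
g^-0.18 = 3.7^-0.18 = 0.7902
D / (0.0055 × 0.7902) = 1220 / (4.346 × 10^-3) = 2.807 × 10^5
E = (2.807 × 10^5)^3.268 = 6.381 × 10^17 J

E ≈ 6.38 × 10^17 J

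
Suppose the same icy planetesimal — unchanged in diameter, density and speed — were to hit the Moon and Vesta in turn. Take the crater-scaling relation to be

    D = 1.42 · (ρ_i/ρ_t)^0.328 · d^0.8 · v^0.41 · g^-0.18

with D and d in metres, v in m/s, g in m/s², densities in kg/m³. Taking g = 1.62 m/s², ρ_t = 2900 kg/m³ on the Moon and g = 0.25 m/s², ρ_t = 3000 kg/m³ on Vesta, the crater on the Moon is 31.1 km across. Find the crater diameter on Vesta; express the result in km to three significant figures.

The impactor-only factors (d, v, ρ_i) cancel in the ratio, leaving D_Vesta/D_Moon = (g_Vesta/g_Moon)^-0.18 · (ρ_t,Moon/ρ_t,Vesta)^0.328.
(0.25/1.62)^-0.18 = 0.1543^-0.18 = 1.400
(2900/3000)^0.328 = 0.9667^0.328 = 0.9890
Ratio = 1.400 × 0.9890 = 1.385
D_Vesta = 1.385 × 31.1 km = 43.1 km

D ≈ 43.1 km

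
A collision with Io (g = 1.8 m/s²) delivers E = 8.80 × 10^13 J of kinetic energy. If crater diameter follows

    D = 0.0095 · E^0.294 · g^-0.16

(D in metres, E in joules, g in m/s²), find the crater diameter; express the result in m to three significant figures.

E^0.294 = (8.80 × 10^13)^0.294 = 1.258 × 10^4
g^-0.16 = 1.8^-0.16 = 0.9102
D = 0.0095 × 1.258 × 10^4 × 0.9102 = 108.8 m

D ≈ 109 m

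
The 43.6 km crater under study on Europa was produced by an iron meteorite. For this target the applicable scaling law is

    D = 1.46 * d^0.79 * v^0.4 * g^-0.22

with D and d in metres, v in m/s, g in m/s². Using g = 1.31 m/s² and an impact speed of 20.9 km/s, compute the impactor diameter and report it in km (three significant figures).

Rearranging for d: d = [D / (1.46 · 20900^0.4 · 1.31^-0.22)]^(1/0.79).
D = 43600 m.
20900^0.4 = 53.46
1.31^-0.22 = 0.9423
Denominator = 1.46 × 53.46 × 0.9423 = 73.55
D / 73.55 = 43600 / 73.55 = 592.8
d = 592.8^(1/0.79) = 592.8^1.2658 = 3236 m

d ≈ 3.24 km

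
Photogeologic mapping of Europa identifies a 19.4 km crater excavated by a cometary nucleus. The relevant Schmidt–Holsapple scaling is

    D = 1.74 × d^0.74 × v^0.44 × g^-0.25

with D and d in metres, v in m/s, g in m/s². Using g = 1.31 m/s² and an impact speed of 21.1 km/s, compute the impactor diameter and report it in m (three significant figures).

d ≈ 866 m

Rearranging for d: d = [D / (1.74 · 21100^0.44 · 1.31^-0.25)]^(1/0.74).
D = 19400 m.
21100^0.44 = 79.93
1.31^-0.25 = 0.9347
Denominator = 1.74 × 79.93 × 0.9347 = 130.0
D / 130.0 = 19400 / 130.0 = 149.2
d = 149.2^(1/0.74) = 149.2^1.3514 = 866.2 m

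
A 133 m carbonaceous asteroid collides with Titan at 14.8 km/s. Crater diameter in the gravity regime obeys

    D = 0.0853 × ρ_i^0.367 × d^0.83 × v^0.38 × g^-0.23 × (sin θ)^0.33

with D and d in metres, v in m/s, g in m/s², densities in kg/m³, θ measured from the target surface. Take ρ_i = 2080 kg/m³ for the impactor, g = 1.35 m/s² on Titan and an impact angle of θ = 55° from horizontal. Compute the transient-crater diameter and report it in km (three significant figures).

In SI units: v = 14800 m/s.
ρ_i^0.367 = 2080^0.367 = 16.51
d^0.83 = 133^0.83 = 57.92
v^0.38 = 14800^0.38 = 38.43
g^-0.23 = 1.35^-0.23 = 0.9333
(sin 55°)^0.33 = 0.8192^0.33 = 0.9363
D = 0.0853 × 16.51 × 57.92 × 38.43 × 0.9333 × 0.9363 = 2739 m
   = 2.739 km

D ≈ 2.74 km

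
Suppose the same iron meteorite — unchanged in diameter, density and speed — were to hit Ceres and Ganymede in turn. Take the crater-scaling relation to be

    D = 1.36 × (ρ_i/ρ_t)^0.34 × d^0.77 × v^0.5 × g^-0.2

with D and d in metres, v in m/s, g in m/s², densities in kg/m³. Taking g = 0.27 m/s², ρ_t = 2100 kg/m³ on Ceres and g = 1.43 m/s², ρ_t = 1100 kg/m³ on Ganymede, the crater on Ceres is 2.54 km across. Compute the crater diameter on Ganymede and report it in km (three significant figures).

D ≈ 2.27 km

The impactor-only factors (d, v, ρ_i) cancel in the ratio, leaving D_Ganymede/D_Ceres = (g_Ganymede/g_Ceres)^-0.2 · (ρ_t,Ceres/ρ_t,Ganymede)^0.34.
(1.43/0.27)^-0.2 = 5.296^-0.2 = 0.7165
(2100/1100)^0.34 = 1.909^0.34 = 1.246
Ratio = 0.7165 × 1.246 = 0.8928
D_Ganymede = 0.8928 × 2.54 km = 2.27 km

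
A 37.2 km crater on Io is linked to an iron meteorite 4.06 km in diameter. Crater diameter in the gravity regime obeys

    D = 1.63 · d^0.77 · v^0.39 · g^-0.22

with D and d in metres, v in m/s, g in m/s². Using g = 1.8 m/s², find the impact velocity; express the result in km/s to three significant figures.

Rearranging for v: v = [D / (1.63 · 4060^0.77 · 1.8^-0.22)]^(1/0.39).
D = 37200 m.
4060^0.77 = 600.6
1.8^-0.22 = 0.8787
Denominator = 1.63 × 600.6 × 0.8787 = 860.2
D / 860.2 = 37200 / 860.2 = 43.25
v = 43.25^(1/0.39) = 43.25^2.5641 = 15661 m/s

v ≈ 15.7 km/s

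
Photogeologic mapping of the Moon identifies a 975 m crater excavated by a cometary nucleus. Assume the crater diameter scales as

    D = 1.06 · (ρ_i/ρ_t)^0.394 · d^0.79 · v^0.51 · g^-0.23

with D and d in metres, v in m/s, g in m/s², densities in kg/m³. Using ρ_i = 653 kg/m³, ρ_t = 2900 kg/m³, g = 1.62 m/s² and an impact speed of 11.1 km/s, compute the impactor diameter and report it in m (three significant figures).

d ≈ 33.4 m

Rearranging for d: d = [D / (1.06 · (653/2900)^0.394 · 11100^0.51 · 1.62^-0.23)]^(1/0.79).
(653/2900)^0.394 = 0.5558
11100^0.51 = 115.6
1.62^-0.23 = 0.8950
Denominator = 1.06 × 0.5558 × 115.6 × 0.8950 = 60.95
D / 60.95 = 975 / 60.95 = 16.00
d = 16.00^(1/0.79) = 16.00^1.2658 = 33.43 m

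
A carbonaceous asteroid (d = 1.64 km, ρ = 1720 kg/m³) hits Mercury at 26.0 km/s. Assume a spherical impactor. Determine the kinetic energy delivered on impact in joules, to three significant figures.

d = 1640 m; v = 26000 m/s.
Mass m = (π/6) ρ d³ = (π/6) × 1720 × (1640)³ = 3.972 × 10^12 kg
E = ½ m v² = 0.5 × 3.972 × 10^12 × (26000)² = 1.343 × 10^21 J

E ≈ 1.34 × 10^21 J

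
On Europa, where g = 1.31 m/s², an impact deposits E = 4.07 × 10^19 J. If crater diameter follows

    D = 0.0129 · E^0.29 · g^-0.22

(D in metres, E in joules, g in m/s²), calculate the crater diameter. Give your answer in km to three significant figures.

E^0.29 = (4.07 × 10^19)^0.29 = 4.862 × 10^5
g^-0.22 = 1.31^-0.22 = 0.9423
D = 0.0129 × 4.862 × 10^5 × 0.9423 = 5910 m
   = 5.910 km

D ≈ 5.91 km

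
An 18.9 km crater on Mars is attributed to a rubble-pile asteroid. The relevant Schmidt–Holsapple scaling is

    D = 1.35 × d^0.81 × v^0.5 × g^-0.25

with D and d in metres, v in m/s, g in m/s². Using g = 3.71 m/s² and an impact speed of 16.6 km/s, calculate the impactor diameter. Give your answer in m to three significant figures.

d ≈ 489 m

Rearranging for d: d = [D / (1.35 · 16600^0.5 · 3.71^-0.25)]^(1/0.81).
D = 18900 m.
16600^0.5 = 128.8
3.71^-0.25 = 0.7205
Denominator = 1.35 × 128.8 × 0.7205 = 125.3
D / 125.3 = 18900 / 125.3 = 150.8
d = 150.8^(1/0.81) = 150.8^1.2346 = 489.2 m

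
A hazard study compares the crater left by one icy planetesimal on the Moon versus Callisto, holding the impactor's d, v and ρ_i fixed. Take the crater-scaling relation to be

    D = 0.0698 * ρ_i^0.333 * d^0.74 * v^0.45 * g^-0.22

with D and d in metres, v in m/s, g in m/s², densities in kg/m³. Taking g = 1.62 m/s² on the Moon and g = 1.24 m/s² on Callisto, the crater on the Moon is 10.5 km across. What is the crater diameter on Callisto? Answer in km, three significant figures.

D ≈ 11.1 km

All impactor-dependent factors cancel in the ratio, leaving D_Callisto/D_Moon = (g_Callisto/g_Moon)^-0.22.
(1.24/1.62)^-0.22 = 0.7654^-0.22 = 1.061
D_Callisto = 1.061 × 10.5 km = 11.1 km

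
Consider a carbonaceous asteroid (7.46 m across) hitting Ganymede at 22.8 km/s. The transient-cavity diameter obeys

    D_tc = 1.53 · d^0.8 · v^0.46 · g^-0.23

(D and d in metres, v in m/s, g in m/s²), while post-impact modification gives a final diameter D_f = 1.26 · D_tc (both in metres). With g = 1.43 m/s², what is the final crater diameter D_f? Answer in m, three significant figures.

v = 22800 m/s.
d^0.8 = 7.46^0.8 = 4.991
v^0.46 = 22800^0.46 = 101.1
g^-0.23 = 1.43^-0.23 = 0.9210
D_tc = 1.53 × 4.991 × 101.1 × 0.9210 = 711.0 m
D_f = 1.26 × 711.0 = 895.9 m

D_f ≈ 896 m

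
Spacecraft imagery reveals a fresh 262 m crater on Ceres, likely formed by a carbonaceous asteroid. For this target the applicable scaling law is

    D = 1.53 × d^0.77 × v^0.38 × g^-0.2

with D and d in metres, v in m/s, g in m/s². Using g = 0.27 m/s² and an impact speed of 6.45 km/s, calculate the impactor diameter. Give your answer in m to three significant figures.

Rearranging for d: d = [D / (1.53 · 6450^0.38 · 0.27^-0.2)]^(1/0.77).
6450^0.38 = 28.03
0.27^-0.2 = 1.299
Denominator = 1.53 × 28.03 × 1.299 = 55.71
D / 55.71 = 262 / 55.71 = 4.703
d = 4.703^(1/0.77) = 4.703^1.2987 = 7.468 m

d ≈ 7.47 m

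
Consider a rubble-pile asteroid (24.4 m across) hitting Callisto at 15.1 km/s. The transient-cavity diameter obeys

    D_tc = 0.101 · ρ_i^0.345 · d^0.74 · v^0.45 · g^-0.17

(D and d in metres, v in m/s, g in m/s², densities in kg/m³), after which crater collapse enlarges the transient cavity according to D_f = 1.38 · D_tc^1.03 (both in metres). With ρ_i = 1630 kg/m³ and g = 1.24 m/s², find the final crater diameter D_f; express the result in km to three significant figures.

D_f ≈ 1.71 km

v = 15100 m/s.
ρ_i^0.345 = 1630^0.345 = 12.83
d^0.74 = 24.4^0.74 = 10.63
v^0.45 = 15100^0.45 = 75.95
g^-0.17 = 1.24^-0.17 = 0.9641
D_tc = 0.101 × 12.83 × 10.63 × 75.95 × 0.9641 = 1009 m
D_f = 1.38 × (1009)^1.03 = 1714 m
     = 1.714 km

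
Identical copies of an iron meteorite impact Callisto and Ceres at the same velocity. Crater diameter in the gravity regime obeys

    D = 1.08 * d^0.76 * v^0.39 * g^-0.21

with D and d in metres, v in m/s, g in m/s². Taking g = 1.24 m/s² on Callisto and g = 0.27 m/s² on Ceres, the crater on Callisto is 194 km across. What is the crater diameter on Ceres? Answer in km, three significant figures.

D ≈ 267 km

All impactor-dependent factors cancel in the ratio, leaving D_Ceres/D_Callisto = (g_Ceres/g_Callisto)^-0.21.
(0.27/1.24)^-0.21 = 0.2177^-0.21 = 1.377
D_Ceres = 1.377 × 194 km = 267 km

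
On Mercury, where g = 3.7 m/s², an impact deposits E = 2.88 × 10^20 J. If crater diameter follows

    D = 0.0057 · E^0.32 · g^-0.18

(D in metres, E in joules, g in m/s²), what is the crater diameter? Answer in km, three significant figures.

E^0.32 = (2.88 × 10^20)^0.32 = 3.524 × 10^6
g^-0.18 = 3.7^-0.18 = 0.7902
D = 0.0057 × 3.524 × 10^6 × 0.7902 = 15873 m
   = 15.87 km

D ≈ 15.9 km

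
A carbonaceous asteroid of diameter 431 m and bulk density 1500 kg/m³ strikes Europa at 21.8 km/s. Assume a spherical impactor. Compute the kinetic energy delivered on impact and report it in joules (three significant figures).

E ≈ 1.49 × 10^19 J

v = 21800 m/s.
Mass m = (π/6) ρ d³ = (π/6) × 1500 × (431)³ = 6.288 × 10^10 kg
E = ½ m v² = 0.5 × 6.288 × 10^10 × (21800)² = 1.494 × 10^19 J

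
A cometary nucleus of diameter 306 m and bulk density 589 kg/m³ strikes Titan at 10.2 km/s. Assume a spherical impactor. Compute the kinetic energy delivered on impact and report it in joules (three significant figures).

v = 10200 m/s.
Mass m = (π/6) ρ d³ = (π/6) × 589 × (306)³ = 8.836 × 10^9 kg
E = ½ m v² = 0.5 × 8.836 × 10^9 × (10200)² = 4.596 × 10^17 J

E ≈ 4.60 × 10^17 J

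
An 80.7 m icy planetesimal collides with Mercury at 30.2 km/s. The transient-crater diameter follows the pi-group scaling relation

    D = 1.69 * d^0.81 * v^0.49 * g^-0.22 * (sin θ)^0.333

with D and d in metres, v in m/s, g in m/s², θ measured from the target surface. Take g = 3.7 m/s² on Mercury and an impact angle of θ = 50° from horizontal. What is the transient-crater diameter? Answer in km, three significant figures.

D ≈ 6.37 km

In SI units: v = 30200 m/s.
d^0.81 = 80.7^0.81 = 35.04
v^0.49 = 30200^0.49 = 156.7
g^-0.22 = 3.7^-0.22 = 0.7499
(sin 50°)^0.333 = 0.7660^0.333 = 0.9151
D = 1.69 × 35.04 × 156.7 × 0.7499 × 0.9151 = 6368 m
   = 6.368 km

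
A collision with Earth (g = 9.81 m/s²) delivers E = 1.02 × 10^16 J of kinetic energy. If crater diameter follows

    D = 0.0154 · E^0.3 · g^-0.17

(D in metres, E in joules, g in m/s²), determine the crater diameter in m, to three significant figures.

E^0.3 = (1.02 × 10^16)^0.3 = 6.347 × 10^4
g^-0.17 = 9.81^-0.17 = 0.6783
D = 0.0154 × 6.347 × 10^4 × 0.6783 = 663.0 m

D ≈ 663 m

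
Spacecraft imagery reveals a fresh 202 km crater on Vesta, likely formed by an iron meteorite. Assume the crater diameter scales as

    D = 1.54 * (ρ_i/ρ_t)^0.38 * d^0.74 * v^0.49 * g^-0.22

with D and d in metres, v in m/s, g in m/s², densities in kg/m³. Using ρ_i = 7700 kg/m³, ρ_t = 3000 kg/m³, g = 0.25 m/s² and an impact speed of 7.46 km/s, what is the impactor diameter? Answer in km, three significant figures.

d ≈ 9.17 km

Rearranging for d: d = [D / (1.54 · (7700/3000)^0.38 · 7460^0.49 · 0.25^-0.22)]^(1/0.74).
D = 202000 m.
(7700/3000)^0.38 = 1.431
7460^0.49 = 79.00
0.25^-0.22 = 1.357
Denominator = 1.54 × 1.431 × 79.00 × 1.357 = 236.2
D / 236.2 = 202000 / 236.2 = 855.2
d = 855.2^(1/0.74) = 855.2^1.3514 = 9171 m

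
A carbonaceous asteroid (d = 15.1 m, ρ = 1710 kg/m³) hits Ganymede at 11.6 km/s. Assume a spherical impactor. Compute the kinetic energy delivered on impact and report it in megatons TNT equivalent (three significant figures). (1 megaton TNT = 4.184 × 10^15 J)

v = 11600 m/s.
Mass m = (π/6) ρ d³ = (π/6) × 1710 × (15.1)³ = 3.083 × 10^6 kg
E = ½ m v² = 0.5 × 3.083 × 10^6 × (11600)² = 2.074 × 10^14 J
   = 2.074 × 10^14 / 4.184×10^15 = 0.04957 Mt

E ≈ 0.0496 Mt TNT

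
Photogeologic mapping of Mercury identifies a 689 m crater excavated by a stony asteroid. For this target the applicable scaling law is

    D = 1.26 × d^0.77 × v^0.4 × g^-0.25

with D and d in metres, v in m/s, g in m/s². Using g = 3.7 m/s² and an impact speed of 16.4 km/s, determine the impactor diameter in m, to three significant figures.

d ≈ 35.5 m

Rearranging for d: d = [D / (1.26 · 16400^0.4 · 3.7^-0.25)]^(1/0.77).
16400^0.4 = 48.52
3.7^-0.25 = 0.7210
Denominator = 1.26 × 48.52 × 0.7210 = 44.08
D / 44.08 = 689 / 44.08 = 15.63
d = 15.63^(1/0.77) = 15.63^1.2987 = 35.53 m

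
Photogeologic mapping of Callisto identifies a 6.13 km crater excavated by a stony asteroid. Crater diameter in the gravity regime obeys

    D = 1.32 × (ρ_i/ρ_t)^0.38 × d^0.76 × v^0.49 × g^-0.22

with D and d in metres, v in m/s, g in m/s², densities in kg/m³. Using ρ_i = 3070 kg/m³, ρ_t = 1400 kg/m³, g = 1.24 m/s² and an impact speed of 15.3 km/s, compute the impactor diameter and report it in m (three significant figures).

Rearranging for d: d = [D / (1.32 · (3070/1400)^0.38 · 15300^0.49 · 1.24^-0.22)]^(1/0.76).
D = 6130 m.
(3070/1400)^0.38 = 1.348
15300^0.49 = 112.3
1.24^-0.22 = 0.9538
Denominator = 1.32 × 1.348 × 112.3 × 0.9538 = 190.6
D / 190.6 = 6130 / 190.6 = 32.16
d = 32.16^(1/0.76) = 32.16^1.3158 = 96.23 m

d ≈ 96.2 m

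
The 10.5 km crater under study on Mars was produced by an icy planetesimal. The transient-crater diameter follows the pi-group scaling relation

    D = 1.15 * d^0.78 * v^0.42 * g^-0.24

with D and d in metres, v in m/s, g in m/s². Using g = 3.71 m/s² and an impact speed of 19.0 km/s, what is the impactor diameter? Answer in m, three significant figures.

d ≈ 889 m

Rearranging for d: d = [D / (1.15 · 19000^0.42 · 3.71^-0.24)]^(1/0.78).
D = 10500 m.
19000^0.42 = 62.67
3.71^-0.24 = 0.7300
Denominator = 1.15 × 62.67 × 0.7300 = 52.61
D / 52.61 = 10500 / 52.61 = 199.6
d = 199.6^(1/0.78) = 199.6^1.2821 = 889.3 m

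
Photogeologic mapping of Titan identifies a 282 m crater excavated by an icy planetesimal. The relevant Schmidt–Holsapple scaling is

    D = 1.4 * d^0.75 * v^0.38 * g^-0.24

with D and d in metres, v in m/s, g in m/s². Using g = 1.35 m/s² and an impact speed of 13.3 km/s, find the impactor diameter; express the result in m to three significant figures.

d ≈ 10.6 m

Rearranging for d: d = [D / (1.4 · 13300^0.38 · 1.35^-0.24)]^(1/0.75).
13300^0.38 = 36.90
1.35^-0.24 = 0.9305
Denominator = 1.4 × 36.90 × 0.9305 = 48.07
D / 48.07 = 282 / 48.07 = 5.866
d = 5.866^(1/0.75) = 5.866^1.3333 = 10.58 m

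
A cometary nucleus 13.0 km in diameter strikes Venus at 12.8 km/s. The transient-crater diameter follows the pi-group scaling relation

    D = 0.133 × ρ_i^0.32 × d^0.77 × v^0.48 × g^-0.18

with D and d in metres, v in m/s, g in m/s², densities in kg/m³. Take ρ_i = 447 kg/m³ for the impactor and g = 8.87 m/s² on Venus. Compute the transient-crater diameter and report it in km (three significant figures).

In SI units: d = 13000 m, v = 12800 m/s.
ρ_i^0.32 = 447^0.32 = 7.049
d^0.77 = 13000^0.77 = 1471
v^0.48 = 12800^0.48 = 93.64
g^-0.18 = 8.87^-0.18 = 0.6751
D = 0.133 × 7.049 × 1471 × 93.64 × 0.6751 = 87181 m
   = 87.18 km

D ≈ 87.2 km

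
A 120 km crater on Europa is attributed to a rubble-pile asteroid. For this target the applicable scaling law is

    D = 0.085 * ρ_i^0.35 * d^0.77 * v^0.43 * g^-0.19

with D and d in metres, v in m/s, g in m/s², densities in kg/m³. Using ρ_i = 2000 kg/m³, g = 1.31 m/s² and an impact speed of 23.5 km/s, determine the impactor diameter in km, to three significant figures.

d ≈ 11.9 km

Rearranging for d: d = [D / (0.085 · 2000^0.35 · 23500^0.43 · 1.31^-0.19)]^(1/0.77).
D = 120000 m.
2000^0.35 = 14.30
23500^0.43 = 75.78
1.31^-0.19 = 0.9500
Denominator = 0.085 × 14.30 × 75.78 × 0.9500 = 87.51
D / 87.51 = 120000 / 87.51 = 1371
d = 1371^(1/0.77) = 1371^1.2987 = 11860 m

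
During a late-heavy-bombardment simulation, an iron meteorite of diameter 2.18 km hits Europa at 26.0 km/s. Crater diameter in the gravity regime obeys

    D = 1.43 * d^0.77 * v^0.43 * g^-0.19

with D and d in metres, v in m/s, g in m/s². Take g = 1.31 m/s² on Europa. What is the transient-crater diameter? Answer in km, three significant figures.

In SI units: d = 2180 m, v = 26000 m/s.
d^0.77 = 2180^0.77 = 372.1
v^0.43 = 26000^0.43 = 79.15
g^-0.19 = 1.31^-0.19 = 0.9500
D = 1.43 × 372.1 × 79.15 × 0.9500 = 40010 m
   = 40.01 km

D ≈ 40.0 km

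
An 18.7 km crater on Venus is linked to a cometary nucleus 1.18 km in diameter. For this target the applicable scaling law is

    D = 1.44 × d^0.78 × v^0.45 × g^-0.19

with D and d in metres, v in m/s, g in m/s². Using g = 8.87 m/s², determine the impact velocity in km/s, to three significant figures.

v ≈ 16.5 km/s

Rearranging for v: v = [D / (1.44 · 1180^0.78 · 8.87^-0.19)]^(1/0.45).
D = 18700 m.
1180^0.78 = 248.9
8.87^-0.19 = 0.6605
Denominator = 1.44 × 248.9 × 0.6605 = 236.7
D / 236.7 = 18700 / 236.7 = 79.00
v = 79.00^(1/0.45) = 79.00^2.2222 = 16478 m/s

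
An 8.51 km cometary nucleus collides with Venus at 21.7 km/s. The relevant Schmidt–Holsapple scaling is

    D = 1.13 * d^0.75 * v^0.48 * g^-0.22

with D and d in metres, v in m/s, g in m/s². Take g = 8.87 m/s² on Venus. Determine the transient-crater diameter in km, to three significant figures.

D ≈ 74.7 km

In SI units: d = 8510 m, v = 21700 m/s.
d^0.75 = 8510^0.75 = 886.0
v^0.48 = 21700^0.48 = 120.6
g^-0.22 = 8.87^-0.22 = 0.6187
D = 1.13 × 886.0 × 120.6 × 0.6187 = 74703 m
   = 74.70 km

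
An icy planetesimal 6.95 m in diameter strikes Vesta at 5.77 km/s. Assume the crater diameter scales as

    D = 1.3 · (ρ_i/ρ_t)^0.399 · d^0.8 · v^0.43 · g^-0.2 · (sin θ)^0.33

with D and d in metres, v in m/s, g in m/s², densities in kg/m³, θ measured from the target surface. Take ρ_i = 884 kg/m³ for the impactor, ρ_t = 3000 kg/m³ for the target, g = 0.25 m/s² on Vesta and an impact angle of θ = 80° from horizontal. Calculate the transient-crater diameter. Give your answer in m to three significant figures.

D ≈ 205 m

In SI units: v = 5770 m/s.
(ρ_i/ρ_t)^0.399 = (884/3000)^0.399 = 0.6141
d^0.8 = 6.95^0.8 = 4.716
v^0.43 = 5770^0.43 = 41.43
g^-0.2 = 0.25^-0.2 = 1.320
(sin 80°)^0.33 = 0.9848^0.33 = 0.9950
D = 1.3 × 0.6141 × 4.716 × 41.43 × 1.320 × 0.9950 = 204.9 m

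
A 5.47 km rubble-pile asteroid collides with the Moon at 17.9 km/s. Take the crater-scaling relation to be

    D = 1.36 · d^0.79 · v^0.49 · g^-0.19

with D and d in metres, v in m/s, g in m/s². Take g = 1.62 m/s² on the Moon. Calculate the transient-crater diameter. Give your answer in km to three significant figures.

D ≈ 135 km

In SI units: d = 5470 m, v = 17900 m/s.
d^0.79 = 5470^0.79 = 897.4
v^0.49 = 17900^0.49 = 121.3
g^-0.19 = 1.62^-0.19 = 0.9124
D = 1.36 × 897.4 × 121.3 × 0.9124 = 1.351 × 10^5 m
   = 135.1 km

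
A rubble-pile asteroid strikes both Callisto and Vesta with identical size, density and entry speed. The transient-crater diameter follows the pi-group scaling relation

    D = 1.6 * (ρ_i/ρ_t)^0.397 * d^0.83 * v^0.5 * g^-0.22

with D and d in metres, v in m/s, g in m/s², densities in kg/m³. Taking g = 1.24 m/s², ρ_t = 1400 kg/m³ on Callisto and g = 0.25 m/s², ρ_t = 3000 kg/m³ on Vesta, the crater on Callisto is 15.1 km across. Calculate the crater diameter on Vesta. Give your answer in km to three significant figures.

The impactor-only factors (d, v, ρ_i) cancel in the ratio, leaving D_Vesta/D_Callisto = (g_Vesta/g_Callisto)^-0.22 · (ρ_t,Callisto/ρ_t,Vesta)^0.397.
(0.25/1.24)^-0.22 = 0.2016^-0.22 = 1.422
(1400/3000)^0.397 = 0.4667^0.397 = 0.7389
Ratio = 1.422 × 0.7389 = 1.051
D_Vesta = 1.051 × 15.1 km = 15.9 km

D ≈ 15.9 km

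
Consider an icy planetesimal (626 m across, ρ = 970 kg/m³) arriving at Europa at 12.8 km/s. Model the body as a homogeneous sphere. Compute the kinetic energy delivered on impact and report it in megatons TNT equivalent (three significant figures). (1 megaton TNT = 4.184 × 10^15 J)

E ≈ 2440 Mt TNT

v = 12800 m/s.
Mass m = (π/6) ρ d³ = (π/6) × 970 × (626)³ = 1.246 × 10^11 kg
E = ½ m v² = 0.5 × 1.246 × 10^11 × (12800)² = 1.021 × 10^19 J
   = 1.021 × 10^19 / 4.184×10^15 = 2440 Mt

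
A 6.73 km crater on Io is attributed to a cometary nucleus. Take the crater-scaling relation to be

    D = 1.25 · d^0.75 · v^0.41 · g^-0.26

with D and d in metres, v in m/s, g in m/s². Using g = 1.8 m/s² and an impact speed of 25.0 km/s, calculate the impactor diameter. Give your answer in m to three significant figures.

Rearranging for d: d = [D / (1.25 · 25000^0.41 · 1.8^-0.26)]^(1/0.75).
D = 6730 m.
25000^0.41 = 63.56
1.8^-0.26 = 0.8583
Denominator = 1.25 × 63.56 × 0.8583 = 68.19
D / 68.19 = 6730 / 68.19 = 98.69
d = 98.69^(1/0.75) = 98.69^1.3333 = 456.0 m

d ≈ 456 m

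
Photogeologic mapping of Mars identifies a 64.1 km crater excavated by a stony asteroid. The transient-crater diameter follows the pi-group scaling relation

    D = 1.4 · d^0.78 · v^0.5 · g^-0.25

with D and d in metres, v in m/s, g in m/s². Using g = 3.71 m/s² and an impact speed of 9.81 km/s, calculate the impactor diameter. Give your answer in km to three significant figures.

Rearranging for d: d = [D / (1.4 · 9810^0.5 · 3.71^-0.25)]^(1/0.78).
D = 64100 m.
9810^0.5 = 99.05
3.71^-0.25 = 0.7205
Denominator = 1.4 × 99.05 × 0.7205 = 99.91
D / 99.91 = 64100 / 99.91 = 641.6
d = 641.6^(1/0.78) = 641.6^1.2821 = 3974 m

d ≈ 3.97 km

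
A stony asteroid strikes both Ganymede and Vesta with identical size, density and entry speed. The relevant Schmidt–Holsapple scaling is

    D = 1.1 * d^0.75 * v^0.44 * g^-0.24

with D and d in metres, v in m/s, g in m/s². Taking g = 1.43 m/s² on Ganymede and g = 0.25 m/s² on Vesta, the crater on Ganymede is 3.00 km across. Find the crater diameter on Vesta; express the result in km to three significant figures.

All impactor-dependent factors cancel in the ratio, leaving D_Vesta/D_Ganymede = (g_Vesta/g_Ganymede)^-0.24.
(0.25/1.43)^-0.24 = 0.1748^-0.24 = 1.520
D_Vesta = 1.520 × 3.00 km = 4.56 km

D ≈ 4.56 km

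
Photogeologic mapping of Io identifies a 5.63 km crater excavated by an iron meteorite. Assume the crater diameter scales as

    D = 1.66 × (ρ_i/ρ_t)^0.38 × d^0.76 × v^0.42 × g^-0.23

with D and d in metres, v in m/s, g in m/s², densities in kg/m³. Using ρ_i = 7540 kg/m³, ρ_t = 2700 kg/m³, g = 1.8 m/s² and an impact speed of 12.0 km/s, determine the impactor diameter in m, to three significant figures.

d ≈ 176 m

Rearranging for d: d = [D / (1.66 · (7540/2700)^0.38 · 12000^0.42 · 1.8^-0.23)]^(1/0.76).
D = 5630 m.
(7540/2700)^0.38 = 1.477
12000^0.42 = 51.67
1.8^-0.23 = 0.8735
Denominator = 1.66 × 1.477 × 51.67 × 0.8735 = 110.7
D / 110.7 = 5630 / 110.7 = 50.86
d = 50.86^(1/0.76) = 50.86^1.3158 = 175.9 m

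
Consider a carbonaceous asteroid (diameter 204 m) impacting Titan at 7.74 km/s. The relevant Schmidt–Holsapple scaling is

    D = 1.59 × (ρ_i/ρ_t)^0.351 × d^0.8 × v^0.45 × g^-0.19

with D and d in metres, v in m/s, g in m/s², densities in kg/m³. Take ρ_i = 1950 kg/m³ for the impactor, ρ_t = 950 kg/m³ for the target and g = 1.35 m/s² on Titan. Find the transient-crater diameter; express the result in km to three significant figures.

In SI units: v = 7740 m/s.
(ρ_i/ρ_t)^0.351 = (1950/950)^0.351 = 1.287
d^0.8 = 204^0.8 = 70.42
v^0.45 = 7740^0.45 = 56.23
g^-0.19 = 1.35^-0.19 = 0.9446
D = 1.59 × 1.287 × 70.42 × 56.23 × 0.9446 = 7654 m
   = 7.654 km

D ≈ 7.65 km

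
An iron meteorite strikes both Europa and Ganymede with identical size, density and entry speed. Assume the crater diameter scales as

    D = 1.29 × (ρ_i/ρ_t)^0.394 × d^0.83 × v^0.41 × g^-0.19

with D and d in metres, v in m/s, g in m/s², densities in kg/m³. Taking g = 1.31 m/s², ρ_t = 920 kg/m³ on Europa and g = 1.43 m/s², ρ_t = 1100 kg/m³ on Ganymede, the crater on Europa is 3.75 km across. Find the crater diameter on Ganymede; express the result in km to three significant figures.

D ≈ 3.44 km

The impactor-only factors (d, v, ρ_i) cancel in the ratio, leaving D_Ganymede/D_Europa = (g_Ganymede/g_Europa)^-0.19 · (ρ_t,Europa/ρ_t,Ganymede)^0.394.
(1.43/1.31)^-0.19 = 1.092^-0.19 = 0.9834
(920/1100)^0.394 = 0.8364^0.394 = 0.9320
Ratio = 0.9834 × 0.9320 = 0.9165
D_Ganymede = 0.9165 × 3.75 km = 3.44 km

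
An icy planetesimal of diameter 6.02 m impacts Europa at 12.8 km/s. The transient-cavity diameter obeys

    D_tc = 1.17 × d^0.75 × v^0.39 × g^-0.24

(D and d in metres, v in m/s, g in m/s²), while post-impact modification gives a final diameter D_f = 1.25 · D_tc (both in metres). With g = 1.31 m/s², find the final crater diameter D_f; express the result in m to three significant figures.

v = 12800 m/s.
d^0.75 = 6.02^0.75 = 3.843
v^0.39 = 12800^0.39 = 39.98
g^-0.24 = 1.31^-0.24 = 0.9372
D_tc = 1.17 × 3.843 × 39.98 × 0.9372 = 168.5 m
D_f = 1.25 × 168.5 = 210.6 m

D_f ≈ 211 m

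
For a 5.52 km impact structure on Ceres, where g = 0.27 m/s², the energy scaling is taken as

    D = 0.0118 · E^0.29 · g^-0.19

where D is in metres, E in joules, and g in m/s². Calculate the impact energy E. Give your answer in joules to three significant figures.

Rearranging: E = [D / (0.0118 · g^-0.19)]^(1/0.29).
D = 5520 m.
g^-0.19 = 0.27^-0.19 = 1.282
D / (0.0118 × 1.282) = 5520 / (0.01513) = 3.648 × 10^5
E = (3.648 × 10^5)^3.4483 = 1.512 × 10^19 J

E ≈ 1.51 × 10^19 J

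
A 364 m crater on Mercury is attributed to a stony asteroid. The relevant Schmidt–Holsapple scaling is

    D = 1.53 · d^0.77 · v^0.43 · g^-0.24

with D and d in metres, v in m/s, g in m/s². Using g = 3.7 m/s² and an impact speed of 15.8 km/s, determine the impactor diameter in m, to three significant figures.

Rearranging for d: d = [D / (1.53 · 15800^0.43 · 3.7^-0.24)]^(1/0.77).
15800^0.43 = 63.89
3.7^-0.24 = 0.7305
Denominator = 1.53 × 63.89 × 0.7305 = 71.41
D / 71.41 = 364 / 71.41 = 5.097
d = 5.097^(1/0.77) = 5.097^1.2987 = 8.291 m

d ≈ 8.29 m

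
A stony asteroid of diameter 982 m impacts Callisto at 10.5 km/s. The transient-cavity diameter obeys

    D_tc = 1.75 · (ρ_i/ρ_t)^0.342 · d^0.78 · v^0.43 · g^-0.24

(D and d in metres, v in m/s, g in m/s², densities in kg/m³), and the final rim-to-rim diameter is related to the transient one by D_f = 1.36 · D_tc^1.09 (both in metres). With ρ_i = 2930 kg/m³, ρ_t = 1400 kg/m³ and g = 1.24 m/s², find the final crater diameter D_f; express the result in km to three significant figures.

D_f ≈ 83.6 km

v = 10500 m/s.
(ρ_i/ρ_t)^0.342 = (2930/1400)^0.342 = 1.287
d^0.78 = 982^0.78 = 215.7
v^0.43 = 10500^0.43 = 53.59
g^-0.24 = 1.24^-0.24 = 0.9497
D_tc = 1.75 × 1.287 × 215.7 × 53.59 × 0.9497 = 24730 m
D_f = 1.36 × (24730)^1.09 = 83590 m
     = 83.59 km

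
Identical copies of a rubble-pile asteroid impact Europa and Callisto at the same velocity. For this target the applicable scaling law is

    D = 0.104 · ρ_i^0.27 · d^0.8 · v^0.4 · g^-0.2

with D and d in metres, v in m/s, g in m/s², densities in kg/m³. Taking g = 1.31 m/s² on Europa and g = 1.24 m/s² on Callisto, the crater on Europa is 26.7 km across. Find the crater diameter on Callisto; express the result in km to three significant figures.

All impactor-dependent factors cancel in the ratio, leaving D_Callisto/D_Europa = (g_Callisto/g_Europa)^-0.2.
(1.24/1.31)^-0.2 = 0.9466^-0.2 = 1.011
D_Callisto = 1.011 × 26.7 km = 27.0 km

D ≈ 27.0 km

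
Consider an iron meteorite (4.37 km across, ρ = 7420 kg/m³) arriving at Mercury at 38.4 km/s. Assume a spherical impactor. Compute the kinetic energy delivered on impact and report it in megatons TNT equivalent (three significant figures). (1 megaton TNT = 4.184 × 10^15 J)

d = 4370 m; v = 38400 m/s.
Mass m = (π/6) ρ d³ = (π/6) × 7420 × (4370)³ = 3.242 × 10^14 kg
E = ½ m v² = 0.5 × 3.242 × 10^14 × (38400)² = 2.390 × 10^23 J
   = 2.390 × 10^23 / 4.184×10^15 = 5.712 × 10^7 Mt

E ≈ 5.71 × 10^7 Mt TNT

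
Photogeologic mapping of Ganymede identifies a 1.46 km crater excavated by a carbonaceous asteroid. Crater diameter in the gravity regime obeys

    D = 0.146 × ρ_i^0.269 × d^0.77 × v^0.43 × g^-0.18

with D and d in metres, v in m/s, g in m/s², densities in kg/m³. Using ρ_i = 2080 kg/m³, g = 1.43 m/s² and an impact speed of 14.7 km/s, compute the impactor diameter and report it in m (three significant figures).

d ≈ 55.6 m

Rearranging for d: d = [D / (0.146 · 2080^0.269 · 14700^0.43 · 1.43^-0.18)]^(1/0.77).
D = 1460 m.
2080^0.269 = 7.808
14700^0.43 = 61.94
1.43^-0.18 = 0.9376
Denominator = 0.146 × 7.808 × 61.94 × 0.9376 = 66.20
D / 66.20 = 1460 / 66.20 = 22.05
d = 22.05^(1/0.77) = 22.05^1.2987 = 55.55 m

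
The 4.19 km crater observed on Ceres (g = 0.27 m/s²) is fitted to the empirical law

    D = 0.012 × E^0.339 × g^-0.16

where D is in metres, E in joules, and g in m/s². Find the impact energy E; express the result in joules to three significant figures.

Rearranging: E = [D / (0.012 · g^-0.16)]^(1/0.339).
D = 4190 m.
g^-0.16 = 0.27^-0.16 = 1.233
D / (0.012 × 1.233) = 4190 / (0.01480) = 2.831 × 10^5
E = (2.831 × 10^5)^2.9499 = 1.210 × 10^16 J

E ≈ 1.21 × 10^16 J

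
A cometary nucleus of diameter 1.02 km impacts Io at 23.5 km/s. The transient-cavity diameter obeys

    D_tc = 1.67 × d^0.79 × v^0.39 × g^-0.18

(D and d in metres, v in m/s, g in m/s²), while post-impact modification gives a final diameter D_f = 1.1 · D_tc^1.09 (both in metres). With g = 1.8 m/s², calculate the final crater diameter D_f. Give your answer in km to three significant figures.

In SI: d = 1020 m, v = 23500 m/s.
d^0.79 = 1020^0.79 = 238.1
v^0.39 = 23500^0.39 = 50.67
g^-0.18 = 1.8^-0.18 = 0.8996
D_tc = 1.67 × 238.1 × 50.67 × 0.8996 = 18120 m
D_f = 1.1 × (18120)^1.09 = 48171 m
     = 48.17 km

D_f ≈ 48.2 km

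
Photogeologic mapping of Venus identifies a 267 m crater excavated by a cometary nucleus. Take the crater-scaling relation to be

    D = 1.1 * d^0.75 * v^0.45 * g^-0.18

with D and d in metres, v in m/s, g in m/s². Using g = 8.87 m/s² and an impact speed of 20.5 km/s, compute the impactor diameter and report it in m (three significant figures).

Rearranging for d: d = [D / (1.1 · 20500^0.45 · 8.87^-0.18)]^(1/0.75).
20500^0.45 = 87.15
8.87^-0.18 = 0.6751
Denominator = 1.1 × 87.15 × 0.6751 = 64.72
D / 64.72 = 267 / 64.72 = 4.125
d = 4.125^(1/0.75) = 4.125^1.3333 = 6.615 m

d ≈ 6.62 m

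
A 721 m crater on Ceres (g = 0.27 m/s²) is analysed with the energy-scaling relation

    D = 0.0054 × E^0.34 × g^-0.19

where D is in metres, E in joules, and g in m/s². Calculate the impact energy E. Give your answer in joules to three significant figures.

Rearranging: E = [D / (0.0054 · g^-0.19)]^(1/0.34).
g^-0.19 = 0.27^-0.19 = 1.282
D / (0.0054 × 1.282) = 721 / (6.923 × 10^-3) = 1.041 × 10^5
E = (1.041 × 10^5)^2.9412 = 5.719 × 10^14 J

E ≈ 5.72 × 10^14 J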